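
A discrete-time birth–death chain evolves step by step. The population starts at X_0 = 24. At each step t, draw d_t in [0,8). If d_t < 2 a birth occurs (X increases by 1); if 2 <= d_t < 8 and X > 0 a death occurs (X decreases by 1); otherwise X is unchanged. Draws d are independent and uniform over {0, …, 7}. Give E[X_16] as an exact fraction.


16

X can drop by at most 1 per step and X_0 = 24 > T = 16, so X_t >= 24 − t >= 8 > 0 for every t <= 16: the floor at 0 (the 'and X > 0' condition) never binds. Hence X_16 = X_0 + Σ_{t<16} Y_t with i.i.d. increments Y_t = y(d_t) ∈ {+1, −1, 0}.
Outcome values over d=0..7: [1, 1, -1, -1, -1, -1, -1, -1]
Σy = -4, Σy² = 8, M = 8
μ = -4/8 = -1/2,  σ² = 8/8 − (-1/2)² = 3/4
E[X_16] = 24 + 16·(-1/2) = 16


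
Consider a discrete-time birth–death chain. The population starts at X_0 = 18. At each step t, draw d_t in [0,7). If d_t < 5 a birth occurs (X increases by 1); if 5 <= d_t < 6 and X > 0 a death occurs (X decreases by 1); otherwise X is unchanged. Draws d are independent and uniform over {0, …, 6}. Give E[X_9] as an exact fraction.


162/7

X can drop by at most 1 per step and X_0 = 18 > T = 9, so X_t >= 18 − t >= 9 > 0 for every t <= 9: the floor at 0 (the 'and X > 0' condition) never binds. Hence X_9 = X_0 + Σ_{t<9} Y_t with i.i.d. increments Y_t = y(d_t) ∈ {+1, −1, 0}.
Outcome values over d=0..6: [1, 1, 1, 1, 1, -1, 0]
Σy = 4, Σy² = 6, M = 7
μ = 4/7 = 4/7,  σ² = 6/7 − (4/7)² = 26/49
E[X_9] = 18 + 9·(4/7) = 162/7


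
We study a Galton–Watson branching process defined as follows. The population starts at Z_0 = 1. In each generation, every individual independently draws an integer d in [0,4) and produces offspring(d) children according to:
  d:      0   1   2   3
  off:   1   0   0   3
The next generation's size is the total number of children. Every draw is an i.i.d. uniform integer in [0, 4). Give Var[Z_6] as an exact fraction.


9

Outcome values over d=0..3: [1, 0, 0, 3]
Σy = 4, Σy² = 10, M = 4
μ = 4/4 = 1,  σ² = 10/4 − (1)² = 3/2
V_0 = 0, E_0 = 1
V_1 = 3/2·E_0 + (1)²·V_0 = 3/2;  E_1 = 1
V_2 = 3/2·E_1 + (1)²·V_1 = 3;  E_2 = 1
V_3 = 3/2·E_2 + (1)²·V_2 = 9/2;  E_3 = 1
V_4 = 3/2·E_3 + (1)²·V_3 = 6;  E_4 = 1
V_5 = 3/2·E_4 + (1)²·V_4 = 15/2;  E_5 = 1
V_6 = 3/2·E_5 + (1)²·V_5 = 9;  E_6 = 1


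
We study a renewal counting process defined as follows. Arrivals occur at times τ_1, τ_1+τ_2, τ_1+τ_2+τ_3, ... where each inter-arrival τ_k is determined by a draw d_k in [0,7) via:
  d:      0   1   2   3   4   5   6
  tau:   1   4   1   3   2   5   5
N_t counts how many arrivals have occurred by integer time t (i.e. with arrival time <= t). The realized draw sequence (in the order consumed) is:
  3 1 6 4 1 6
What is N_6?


draw d_1=3: τ_1=3, arrival time A_1=3
draw d_2=1: τ_2=4, arrival time A_2=7
draw d_3=6: τ_3=5, arrival time A_3=12
draw d_4=4: τ_4=2, arrival time A_4=14
draw d_5=1: τ_5=4, arrival time A_5=18
draw d_6=6: τ_6=5, arrival time A_6=23
N_t over t=0..6: 0:0 1:0 2:0 3:1 4:1 5:1 6:1

1


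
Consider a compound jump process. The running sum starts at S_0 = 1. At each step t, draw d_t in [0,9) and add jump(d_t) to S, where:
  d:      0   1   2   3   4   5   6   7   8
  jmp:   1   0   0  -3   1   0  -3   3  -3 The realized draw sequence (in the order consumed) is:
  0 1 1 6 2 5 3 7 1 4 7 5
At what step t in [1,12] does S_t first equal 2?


1

t=0: S=1, d=0, jump=1, S_1=2
t=1: S=2, d=1, jump=0, S_2=2
t=2: S=2, d=1, jump=0, S_3=2
t=3: S=2, d=6, jump=-3, S_4=-1
t=4: S=-1, d=2, jump=0, S_5=-1
t=5: S=-1, d=5, jump=0, S_6=-1
t=6: S=-1, d=3, jump=-3, S_7=-4
t=7: S=-4, d=7, jump=3, S_8=-1
t=8: S=-1, d=1, jump=0, S_9=-1
t=9: S=-1, d=4, jump=1, S_10=0
t=10: S=0, d=7, jump=3, S_11=3
t=11: S=3, d=5, jump=0, S_12=3


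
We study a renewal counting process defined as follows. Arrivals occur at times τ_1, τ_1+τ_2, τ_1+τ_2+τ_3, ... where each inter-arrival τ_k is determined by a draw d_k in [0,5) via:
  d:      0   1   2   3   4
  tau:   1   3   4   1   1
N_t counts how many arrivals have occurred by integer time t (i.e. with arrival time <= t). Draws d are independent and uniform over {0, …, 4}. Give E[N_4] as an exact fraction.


1216/625

Inter-arrival values over d=0..4: [1, 3, 4, 1, 1]
Each d has probability 1/5, so the pmf of τ is: f(1) = 3/5, f(3) = 1/5, f(4) = 1/5
Renewal equation for m(n) = E[N_n]: condition on τ_1 = k (if k <= n, one arrival plus a fresh copy on the remaining n−k steps): m(n) = F(n) + Σ_{k<=n} f(k)·m(n−k), where F(n) = P(τ <= n) and m(0) = 0
m(1) = F(1) = 3/5
m(2) = F(2) + f(1)·m(1) = 3/5 + 3/5·3/5 = 24/25
m(3) = F(3) + f(1)·m(2) = 4/5 + 3/5·24/25 = 172/125
m(4) = F(4) + f(1)·m(3) + f(3)·m(1) = 1 + 3/5·172/125 + 1/5·3/5 = 1216/625
E[N_4] = m(4) = 1216/625


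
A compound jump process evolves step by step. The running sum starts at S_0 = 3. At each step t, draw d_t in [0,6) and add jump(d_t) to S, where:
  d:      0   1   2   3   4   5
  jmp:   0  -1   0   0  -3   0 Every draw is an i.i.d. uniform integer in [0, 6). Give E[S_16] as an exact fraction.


Outcome values over d=0..5: [0, -1, 0, 0, -3, 0]
Σy = -4, Σy² = 10, M = 6
μ = -4/6 = -2/3,  σ² = 10/6 − (-2/3)² = 11/9
E[S_16] = 3 + 16·(-2/3) = -23/3

-23/3


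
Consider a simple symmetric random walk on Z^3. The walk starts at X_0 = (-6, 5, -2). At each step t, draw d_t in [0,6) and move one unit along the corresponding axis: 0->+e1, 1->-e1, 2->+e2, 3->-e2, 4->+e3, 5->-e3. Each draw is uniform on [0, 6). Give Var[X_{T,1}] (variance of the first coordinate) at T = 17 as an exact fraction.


Outcome values over d=0..5: [1, -1, 0, 0, 0, 0]
Σy = 0, Σy² = 2, M = 6
μ = 0/6 = 0,  σ² = 2/6 − (0)² = 1/3
Independent increments: Var[X_17] = 17·σ² = 17·(1/3) = 17/3

17/3


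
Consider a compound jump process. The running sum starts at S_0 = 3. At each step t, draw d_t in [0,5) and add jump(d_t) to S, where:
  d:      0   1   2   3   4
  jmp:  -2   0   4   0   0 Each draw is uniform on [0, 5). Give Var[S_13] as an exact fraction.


Outcome values over d=0..4: [-2, 0, 4, 0, 0]
Σy = 2, Σy² = 20, M = 5
μ = 2/5 = 2/5,  σ² = 20/5 − (2/5)² = 96/25
Independent increments: Var[S_13] = 13·σ² = 13·(96/25) = 1248/25

1248/25


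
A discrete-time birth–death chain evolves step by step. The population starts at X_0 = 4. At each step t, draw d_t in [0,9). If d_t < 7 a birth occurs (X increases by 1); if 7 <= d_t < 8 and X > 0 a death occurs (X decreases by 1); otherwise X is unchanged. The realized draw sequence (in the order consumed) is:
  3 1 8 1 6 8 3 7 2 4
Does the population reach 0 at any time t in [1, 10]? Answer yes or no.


no

t=0: X=4, d=3 → birth, X_1=5
t=1: X=5, d=1 → birth, X_2=6
t=2: X=6, d=8 → hold, X_3=6
t=3: X=6, d=1 → birth, X_4=7
t=4: X=7, d=6 → birth, X_5=8
t=5: X=8, d=8 → hold, X_6=8
t=6: X=8, d=3 → birth, X_7=9
t=7: X=9, d=7 → death, X_8=8
t=8: X=8, d=2 → birth, X_9=9
t=9: X=9, d=4 → birth, X_10=10


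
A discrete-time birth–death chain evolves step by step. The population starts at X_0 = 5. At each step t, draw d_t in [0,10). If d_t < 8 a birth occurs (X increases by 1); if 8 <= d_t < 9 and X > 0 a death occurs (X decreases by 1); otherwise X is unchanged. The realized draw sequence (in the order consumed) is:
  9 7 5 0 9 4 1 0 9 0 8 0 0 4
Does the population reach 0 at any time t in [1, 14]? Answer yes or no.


t=0: X=5, d=9 → hold, X_1=5
t=1: X=5, d=7 → birth, X_2=6
t=2: X=6, d=5 → birth, X_3=7
t=3: X=7, d=0 → birth, X_4=8
t=4: X=8, d=9 → hold, X_5=8
t=5: X=8, d=4 → birth, X_6=9
t=6: X=9, d=1 → birth, X_7=10
t=7: X=10, d=0 → birth, X_8=11
t=8: X=11, d=9 → hold, X_9=11
t=9: X=11, d=0 → birth, X_10=12
t=10: X=12, d=8 → death, X_11=11
t=11: X=11, d=0 → birth, X_12=12
t=12: X=12, d=0 → birth, X_13=13
t=13: X=13, d=4 → birth, X_14=14

no


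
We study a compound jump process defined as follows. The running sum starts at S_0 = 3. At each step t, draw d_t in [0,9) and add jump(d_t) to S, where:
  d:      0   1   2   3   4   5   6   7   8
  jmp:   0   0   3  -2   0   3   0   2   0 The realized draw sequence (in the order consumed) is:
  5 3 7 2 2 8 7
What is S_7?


t=0: S=3, d=5, jump=3, S_1=6
t=1: S=6, d=3, jump=-2, S_2=4
t=2: S=4, d=7, jump=2, S_3=6
t=3: S=6, d=2, jump=3, S_4=9
t=4: S=9, d=2, jump=3, S_5=12
t=5: S=12, d=8, jump=0, S_6=12
t=6: S=12, d=7, jump=2, S_7=14

14


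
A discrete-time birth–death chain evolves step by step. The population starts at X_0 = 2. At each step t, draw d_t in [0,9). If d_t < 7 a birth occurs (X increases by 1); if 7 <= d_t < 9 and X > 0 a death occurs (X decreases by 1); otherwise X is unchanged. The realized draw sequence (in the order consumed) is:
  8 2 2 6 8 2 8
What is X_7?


t=0: X=2, d=8 → death, X_1=1
t=1: X=1, d=2 → birth, X_2=2
t=2: X=2, d=2 → birth, X_3=3
t=3: X=3, d=6 → birth, X_4=4
t=4: X=4, d=8 → death, X_5=3
t=5: X=3, d=2 → birth, X_6=4
t=6: X=4, d=8 → death, X_7=3

3


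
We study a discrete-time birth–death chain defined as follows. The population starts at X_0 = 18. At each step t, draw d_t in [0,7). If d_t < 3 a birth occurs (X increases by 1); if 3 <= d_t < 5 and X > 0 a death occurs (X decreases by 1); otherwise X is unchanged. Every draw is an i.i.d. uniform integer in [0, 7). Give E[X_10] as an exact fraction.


X can drop by at most 1 per step and X_0 = 18 > T = 10, so X_t >= 18 − t >= 8 > 0 for every t <= 10: the floor at 0 (the 'and X > 0' condition) never binds. Hence X_10 = X_0 + Σ_{t<10} Y_t with i.i.d. increments Y_t = y(d_t) ∈ {+1, −1, 0}.
Outcome values over d=0..6: [1, 1, 1, -1, -1, 0, 0]
Σy = 1, Σy² = 5, M = 7
μ = 1/7 = 1/7,  σ² = 5/7 − (1/7)² = 34/49
E[X_10] = 18 + 10·(1/7) = 136/7

136/7


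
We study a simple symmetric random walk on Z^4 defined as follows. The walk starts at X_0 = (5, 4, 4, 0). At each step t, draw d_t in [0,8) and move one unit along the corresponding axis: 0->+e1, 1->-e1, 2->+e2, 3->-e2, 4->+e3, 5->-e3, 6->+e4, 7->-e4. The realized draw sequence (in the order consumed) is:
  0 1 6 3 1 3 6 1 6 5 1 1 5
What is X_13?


t=0: X=(5, 4, 4, 0), d=0 → +e1, X_1=(6, 4, 4, 0)
t=1: X=(6, 4, 4, 0), d=1 → -e1, X_2=(5, 4, 4, 0)
t=2: X=(5, 4, 4, 0), d=6 → +e4, X_3=(5, 4, 4, 1)
t=3: X=(5, 4, 4, 1), d=3 → -e2, X_4=(5, 3, 4, 1)
t=4: X=(5, 3, 4, 1), d=1 → -e1, X_5=(4, 3, 4, 1)
t=5: X=(4, 3, 4, 1), d=3 → -e2, X_6=(4, 2, 4, 1)
t=6: X=(4, 2, 4, 1), d=6 → +e4, X_7=(4, 2, 4, 2)
t=7: X=(4, 2, 4, 2), d=1 → -e1, X_8=(3, 2, 4, 2)
t=8: X=(3, 2, 4, 2), d=6 → +e4, X_9=(3, 2, 4, 3)
t=9: X=(3, 2, 4, 3), d=5 → -e3, X_10=(3, 2, 3, 3)
t=10: X=(3, 2, 3, 3), d=1 → -e1, X_11=(2, 2, 3, 3)
t=11: X=(2, 2, 3, 3), d=1 → -e1, X_12=(1, 2, 3, 3)
t=12: X=(1, 2, 3, 3), d=5 → -e3, X_13=(1, 2, 2, 3)

(1, 2, 2, 3)


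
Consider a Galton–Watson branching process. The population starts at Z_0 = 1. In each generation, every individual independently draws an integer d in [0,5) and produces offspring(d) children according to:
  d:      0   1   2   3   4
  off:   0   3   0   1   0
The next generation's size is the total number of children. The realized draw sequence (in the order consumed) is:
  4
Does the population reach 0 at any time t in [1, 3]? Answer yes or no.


gen 0: Z_0=1, draws=[4], offspring=[0], Z_1=0
gen 1: Z_1=0, draws=[], offspring=[], Z_2=0
gen 2: Z_2=0, draws=[], offspring=[], Z_3=0

yes


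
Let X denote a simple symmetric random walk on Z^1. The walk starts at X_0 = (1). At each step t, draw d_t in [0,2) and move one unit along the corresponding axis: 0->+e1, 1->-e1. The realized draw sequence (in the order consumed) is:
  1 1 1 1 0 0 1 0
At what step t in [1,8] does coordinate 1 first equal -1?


t=0: X=(1), d=1 → -e1, X_1=(0)
t=1: X=(0), d=1 → -e1, X_2=(-1)
t=2: X=(-1), d=1 → -e1, X_3=(-2)
t=3: X=(-2), d=1 → -e1, X_4=(-3)
t=4: X=(-3), d=0 → +e1, X_5=(-2)
t=5: X=(-2), d=0 → +e1, X_6=(-1)
t=6: X=(-1), d=1 → -e1, X_7=(-2)
t=7: X=(-2), d=0 → +e1, X_8=(-1)

2


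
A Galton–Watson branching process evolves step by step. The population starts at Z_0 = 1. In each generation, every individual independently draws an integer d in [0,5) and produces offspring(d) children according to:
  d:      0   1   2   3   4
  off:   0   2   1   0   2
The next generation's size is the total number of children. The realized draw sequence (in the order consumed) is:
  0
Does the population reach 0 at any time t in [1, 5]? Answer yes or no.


gen 0: Z_0=1, draws=[0], offspring=[0], Z_1=0
gen 1: Z_1=0, draws=[], offspring=[], Z_2=0
gen 2: Z_2=0, draws=[], offspring=[], Z_3=0
gen 3: Z_3=0, draws=[], offspring=[], Z_4=0
gen 4: Z_4=0, draws=[], offspring=[], Z_5=0

yes


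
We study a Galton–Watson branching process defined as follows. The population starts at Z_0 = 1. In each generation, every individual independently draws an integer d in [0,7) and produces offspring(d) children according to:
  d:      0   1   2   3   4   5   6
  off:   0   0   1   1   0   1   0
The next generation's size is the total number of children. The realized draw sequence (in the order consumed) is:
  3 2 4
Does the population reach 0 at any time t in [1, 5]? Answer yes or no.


yes

gen 0: Z_0=1, draws=[3], offspring=[1], Z_1=1
gen 1: Z_1=1, draws=[2], offspring=[1], Z_2=1
gen 2: Z_2=1, draws=[4], offspring=[0], Z_3=0
gen 3: Z_3=0, draws=[], offspring=[], Z_4=0
gen 4: Z_4=0, draws=[], offspring=[], Z_5=0


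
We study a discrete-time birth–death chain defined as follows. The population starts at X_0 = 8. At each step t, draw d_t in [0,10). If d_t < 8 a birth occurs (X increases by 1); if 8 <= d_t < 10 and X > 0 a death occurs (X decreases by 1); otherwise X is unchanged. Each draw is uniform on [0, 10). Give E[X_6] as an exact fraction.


58/5

X can drop by at most 1 per step and X_0 = 8 > T = 6, so X_t >= 8 − t >= 2 > 0 for every t <= 6: the floor at 0 (the 'and X > 0' condition) never binds. Hence X_6 = X_0 + Σ_{t<6} Y_t with i.i.d. increments Y_t = y(d_t) ∈ {+1, −1, 0}.
Outcome values over d=0..9: [1, 1, 1, 1, 1, 1, 1, 1, -1, -1]
Σy = 6, Σy² = 10, M = 10
μ = 6/10 = 3/5,  σ² = 10/10 − (3/5)² = 16/25
E[X_6] = 8 + 6·(3/5) = 58/5


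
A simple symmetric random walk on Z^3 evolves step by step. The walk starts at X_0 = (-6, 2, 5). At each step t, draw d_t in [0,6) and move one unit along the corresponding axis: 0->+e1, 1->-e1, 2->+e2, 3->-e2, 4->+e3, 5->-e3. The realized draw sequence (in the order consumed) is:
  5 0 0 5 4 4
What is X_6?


t=0: X=(-6, 2, 5), d=5 → -e3, X_1=(-6, 2, 4)
t=1: X=(-6, 2, 4), d=0 → +e1, X_2=(-5, 2, 4)
t=2: X=(-5, 2, 4), d=0 → +e1, X_3=(-4, 2, 4)
t=3: X=(-4, 2, 4), d=5 → -e3, X_4=(-4, 2, 3)
t=4: X=(-4, 2, 3), d=4 → +e3, X_5=(-4, 2, 4)
t=5: X=(-4, 2, 4), d=4 → +e3, X_6=(-4, 2, 5)

(-4, 2, 5)


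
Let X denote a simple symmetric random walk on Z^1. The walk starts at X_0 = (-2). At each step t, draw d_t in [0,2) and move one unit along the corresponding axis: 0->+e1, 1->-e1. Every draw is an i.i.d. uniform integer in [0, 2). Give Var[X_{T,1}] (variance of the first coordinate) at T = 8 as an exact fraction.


Outcome values over d=0..1: [1, -1]
Σy = 0, Σy² = 2, M = 2
μ = 0/2 = 0,  σ² = 2/2 − (0)² = 1
Independent increments: Var[X_8] = 8·σ² = 8·(1) = 8

8


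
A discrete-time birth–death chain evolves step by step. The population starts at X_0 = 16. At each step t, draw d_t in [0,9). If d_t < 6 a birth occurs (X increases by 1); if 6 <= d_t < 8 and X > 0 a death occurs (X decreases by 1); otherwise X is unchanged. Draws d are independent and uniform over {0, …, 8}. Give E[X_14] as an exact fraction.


200/9

X can drop by at most 1 per step and X_0 = 16 > T = 14, so X_t >= 16 − t >= 2 > 0 for every t <= 14: the floor at 0 (the 'and X > 0' condition) never binds. Hence X_14 = X_0 + Σ_{t<14} Y_t with i.i.d. increments Y_t = y(d_t) ∈ {+1, −1, 0}.
Outcome values over d=0..8: [1, 1, 1, 1, 1, 1, -1, -1, 0]
Σy = 4, Σy² = 8, M = 9
μ = 4/9 = 4/9,  σ² = 8/9 − (4/9)² = 56/81
E[X_14] = 16 + 14·(4/9) = 200/9


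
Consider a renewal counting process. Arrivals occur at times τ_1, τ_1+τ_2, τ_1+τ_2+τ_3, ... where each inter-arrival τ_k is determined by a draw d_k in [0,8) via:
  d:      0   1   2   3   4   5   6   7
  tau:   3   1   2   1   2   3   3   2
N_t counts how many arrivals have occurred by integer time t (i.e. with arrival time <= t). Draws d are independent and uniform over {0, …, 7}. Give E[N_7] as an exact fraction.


Inter-arrival values over d=0..7: [3, 1, 2, 1, 2, 3, 3, 2]
Each d has probability 1/8, so the pmf of τ is: f(1) = 1/4, f(2) = 3/8, f(3) = 3/8
Renewal equation for m(n) = E[N_n]: condition on τ_1 = k (if k <= n, one arrival plus a fresh copy on the remaining n−k steps): m(n) = F(n) + Σ_{k<=n} f(k)·m(n−k), where F(n) = P(τ <= n) and m(0) = 0
m(1) = F(1) = 1/4
m(2) = F(2) + f(1)·m(1) = 5/8 + 1/4·1/4 = 11/16
m(3) = F(3) + f(1)·m(2) + f(2)·m(1) = 1 + 1/4·11/16 + 3/8·1/4 = 81/64
m(4) = F(4) + f(1)·m(3) + f(2)·m(2) + f(3)·m(1) = 1 + 1/4·81/64 + 3/8·11/16 + 3/8·1/4 = 427/256
m(5) = F(5) + f(1)·m(4) + f(2)·m(3) + f(3)·m(2) = 1 + 1/4·427/256 + 3/8·81/64 + 3/8·11/16 = 2201/1024
m(6) = F(6) + f(1)·m(5) + f(2)·m(4) + f(3)·m(3) = 1 + 1/4·2201/1024 + 3/8·427/256 + 3/8·81/64 = 10803/4096
m(7) = F(7) + f(1)·m(6) + f(2)·m(5) + f(3)·m(4) = 1 + 1/4·10803/4096 + 3/8·2201/1024 + 3/8·427/256 = 50641/16384
E[N_7] = m(7) = 50641/16384

50641/16384


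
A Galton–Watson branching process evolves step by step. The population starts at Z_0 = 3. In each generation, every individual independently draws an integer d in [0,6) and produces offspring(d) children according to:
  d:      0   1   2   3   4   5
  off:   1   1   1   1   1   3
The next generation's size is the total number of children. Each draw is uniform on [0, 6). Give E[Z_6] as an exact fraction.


4096/243

Outcome values over d=0..5: [1, 1, 1, 1, 1, 3]
Σy = 8, Σy² = 14, M = 6
μ = 8/6 = 4/3,  σ² = 14/6 − (4/3)² = 5/9
E[Z_0] = 3
E[Z_1] = 4/3·E[Z_0] = 4
E[Z_2] = 4/3·E[Z_1] = 16/3
E[Z_3] = 4/3·E[Z_2] = 64/9
E[Z_4] = 4/3·E[Z_3] = 256/27
E[Z_5] = 4/3·E[Z_4] = 1024/81
E[Z_6] = 4/3·E[Z_5] = 4096/243


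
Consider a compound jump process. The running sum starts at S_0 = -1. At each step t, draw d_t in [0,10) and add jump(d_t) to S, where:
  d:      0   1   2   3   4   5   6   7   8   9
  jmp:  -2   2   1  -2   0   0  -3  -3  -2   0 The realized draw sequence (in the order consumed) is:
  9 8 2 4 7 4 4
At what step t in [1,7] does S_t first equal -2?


t=0: S=-1, d=9, jump=0, S_1=-1
t=1: S=-1, d=8, jump=-2, S_2=-3
t=2: S=-3, d=2, jump=1, S_3=-2
t=3: S=-2, d=4, jump=0, S_4=-2
t=4: S=-2, d=7, jump=-3, S_5=-5
t=5: S=-5, d=4, jump=0, S_6=-5
t=6: S=-5, d=4, jump=0, S_7=-5

3


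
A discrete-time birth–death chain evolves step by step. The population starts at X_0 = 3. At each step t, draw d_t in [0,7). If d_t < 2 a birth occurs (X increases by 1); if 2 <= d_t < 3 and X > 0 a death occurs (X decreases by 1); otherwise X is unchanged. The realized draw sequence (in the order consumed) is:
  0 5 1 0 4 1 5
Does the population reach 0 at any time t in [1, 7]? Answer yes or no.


t=0: X=3, d=0 → birth, X_1=4
t=1: X=4, d=5 → hold, X_2=4
t=2: X=4, d=1 → birth, X_3=5
t=3: X=5, d=0 → birth, X_4=6
t=4: X=6, d=4 → hold, X_5=6
t=5: X=6, d=1 → birth, X_6=7
t=6: X=7, d=5 → hold, X_7=7

no


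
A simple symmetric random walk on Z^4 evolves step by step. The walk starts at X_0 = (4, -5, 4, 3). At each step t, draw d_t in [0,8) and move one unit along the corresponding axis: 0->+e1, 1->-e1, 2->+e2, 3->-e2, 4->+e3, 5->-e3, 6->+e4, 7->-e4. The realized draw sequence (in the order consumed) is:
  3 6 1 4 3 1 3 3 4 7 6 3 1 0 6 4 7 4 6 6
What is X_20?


t=0: X=(4, -5, 4, 3), d=3 → -e2, X_1=(4, -6, 4, 3)
t=1: X=(4, -6, 4, 3), d=6 → +e4, X_2=(4, -6, 4, 4)
t=2: X=(4, -6, 4, 4), d=1 → -e1, X_3=(3, -6, 4, 4)
t=3: X=(3, -6, 4, 4), d=4 → +e3, X_4=(3, -6, 5, 4)
t=4: X=(3, -6, 5, 4), d=3 → -e2, X_5=(3, -7, 5, 4)
t=5: X=(3, -7, 5, 4), d=1 → -e1, X_6=(2, -7, 5, 4)
t=6: X=(2, -7, 5, 4), d=3 → -e2, X_7=(2, -8, 5, 4)
t=7: X=(2, -8, 5, 4), d=3 → -e2, X_8=(2, -9, 5, 4)
t=8: X=(2, -9, 5, 4), d=4 → +e3, X_9=(2, -9, 6, 4)
t=9: X=(2, -9, 6, 4), d=7 → -e4, X_10=(2, -9, 6, 3)
t=10: X=(2, -9, 6, 3), d=6 → +e4, X_11=(2, -9, 6, 4)
t=11: X=(2, -9, 6, 4), d=3 → -e2, X_12=(2, -10, 6, 4)
t=12: X=(2, -10, 6, 4), d=1 → -e1, X_13=(1, -10, 6, 4)
t=13: X=(1, -10, 6, 4), d=0 → +e1, X_14=(2, -10, 6, 4)
t=14: X=(2, -10, 6, 4), d=6 → +e4, X_15=(2, -10, 6, 5)
t=15: X=(2, -10, 6, 5), d=4 → +e3, X_16=(2, -10, 7, 5)
t=16: X=(2, -10, 7, 5), d=7 → -e4, X_17=(2, -10, 7, 4)
t=17: X=(2, -10, 7, 4), d=4 → +e3, X_18=(2, -10, 8, 4)
t=18: X=(2, -10, 8, 4), d=6 → +e4, X_19=(2, -10, 8, 5)
t=19: X=(2, -10, 8, 5), d=6 → +e4, X_20=(2, -10, 8, 6)

(2, -10, 8, 6)


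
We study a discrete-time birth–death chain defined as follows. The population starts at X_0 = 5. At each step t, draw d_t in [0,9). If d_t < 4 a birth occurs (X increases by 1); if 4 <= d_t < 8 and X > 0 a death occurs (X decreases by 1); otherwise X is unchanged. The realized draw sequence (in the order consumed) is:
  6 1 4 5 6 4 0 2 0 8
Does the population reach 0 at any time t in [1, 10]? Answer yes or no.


no

t=0: X=5, d=6 → death, X_1=4
t=1: X=4, d=1 → birth, X_2=5
t=2: X=5, d=4 → death, X_3=4
t=3: X=4, d=5 → death, X_4=3
t=4: X=3, d=6 → death, X_5=2
t=5: X=2, d=4 → death, X_6=1
t=6: X=1, d=0 → birth, X_7=2
t=7: X=2, d=2 → birth, X_8=3
t=8: X=3, d=0 → birth, X_9=4
t=9: X=4, d=8 → hold, X_10=4


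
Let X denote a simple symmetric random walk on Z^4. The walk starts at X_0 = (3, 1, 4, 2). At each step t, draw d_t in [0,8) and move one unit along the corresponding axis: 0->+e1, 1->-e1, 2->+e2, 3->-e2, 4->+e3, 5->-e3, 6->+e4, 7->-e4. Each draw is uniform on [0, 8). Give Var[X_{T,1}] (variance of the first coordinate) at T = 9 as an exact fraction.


9/4

Outcome values over d=0..7: [1, -1, 0, 0, 0, 0, 0, 0]
Σy = 0, Σy² = 2, M = 8
μ = 0/8 = 0,  σ² = 2/8 − (0)² = 1/4
Independent increments: Var[X_9] = 9·σ² = 9·(1/4) = 9/4


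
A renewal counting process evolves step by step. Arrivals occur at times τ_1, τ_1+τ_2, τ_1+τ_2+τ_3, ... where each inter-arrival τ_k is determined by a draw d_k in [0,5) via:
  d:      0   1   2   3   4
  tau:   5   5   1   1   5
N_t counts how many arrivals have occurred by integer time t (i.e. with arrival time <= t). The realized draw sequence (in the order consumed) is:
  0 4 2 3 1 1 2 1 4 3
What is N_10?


2

draw d_1=0: τ_1=5, arrival time A_1=5
draw d_2=4: τ_2=5, arrival time A_2=10
draw d_3=2: τ_3=1, arrival time A_3=11
draw d_4=3: τ_4=1, arrival time A_4=12
draw d_5=1: τ_5=5, arrival time A_5=17
draw d_6=1: τ_6=5, arrival time A_6=22
draw d_7=2: τ_7=1, arrival time A_7=23
draw d_8=1: τ_8=5, arrival time A_8=28
draw d_9=4: τ_9=5, arrival time A_9=33
draw d_10=3: τ_10=1, arrival time A_10=34
N_t over t=0..10: 0:0 1:0 2:0 3:0 4:0 5:1 6:1 7:1 8:1 9:1 10:2


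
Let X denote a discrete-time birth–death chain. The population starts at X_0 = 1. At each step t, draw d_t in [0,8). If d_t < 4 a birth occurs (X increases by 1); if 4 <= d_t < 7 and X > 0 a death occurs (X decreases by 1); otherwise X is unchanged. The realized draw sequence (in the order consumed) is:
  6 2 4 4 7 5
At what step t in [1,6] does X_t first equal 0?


t=0: X=1, d=6 → death, X_1=0
t=1: X=0, d=2 → birth, X_2=1
t=2: X=1, d=4 → death, X_3=0
t=3: X=0, d=4 → hold, X_4=0
t=4: X=0, d=7 → hold, X_5=0
t=5: X=0, d=5 → hold, X_6=0

1


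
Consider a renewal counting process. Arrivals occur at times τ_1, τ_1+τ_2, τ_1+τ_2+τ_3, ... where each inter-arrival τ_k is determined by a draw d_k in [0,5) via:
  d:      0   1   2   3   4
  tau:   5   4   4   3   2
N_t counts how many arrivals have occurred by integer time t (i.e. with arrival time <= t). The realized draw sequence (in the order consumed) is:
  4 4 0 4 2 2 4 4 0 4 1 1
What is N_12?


4

draw d_1=4: τ_1=2, arrival time A_1=2
draw d_2=4: τ_2=2, arrival time A_2=4
draw d_3=0: τ_3=5, arrival time A_3=9
draw d_4=4: τ_4=2, arrival time A_4=11
draw d_5=2: τ_5=4, arrival time A_5=15
draw d_6=2: τ_6=4, arrival time A_6=19
draw d_7=4: τ_7=2, arrival time A_7=21
draw d_8=4: τ_8=2, arrival time A_8=23
draw d_9=0: τ_9=5, arrival time A_9=28
draw d_10=4: τ_10=2, arrival time A_10=30
draw d_11=1: τ_11=4, arrival time A_11=34
draw d_12=1: τ_12=4, arrival time A_12=38
N_t over t=0..12: 0:0 1:0 2:1 3:1 4:2 5:2 6:2 7:2 8:2 9:3 10:3 11:4 12:4


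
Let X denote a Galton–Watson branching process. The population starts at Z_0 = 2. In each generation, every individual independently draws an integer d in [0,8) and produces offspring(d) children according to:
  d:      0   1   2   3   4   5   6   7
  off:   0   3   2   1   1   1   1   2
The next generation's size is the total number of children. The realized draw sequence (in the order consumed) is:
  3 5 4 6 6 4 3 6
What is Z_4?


gen 0: Z_0=2, draws=[3, 5], offspring=[1, 1], Z_1=2
gen 1: Z_1=2, draws=[4, 6], offspring=[1, 1], Z_2=2
gen 2: Z_2=2, draws=[6, 4], offspring=[1, 1], Z_3=2
gen 3: Z_3=2, draws=[3, 6], offspring=[1, 1], Z_4=2

2


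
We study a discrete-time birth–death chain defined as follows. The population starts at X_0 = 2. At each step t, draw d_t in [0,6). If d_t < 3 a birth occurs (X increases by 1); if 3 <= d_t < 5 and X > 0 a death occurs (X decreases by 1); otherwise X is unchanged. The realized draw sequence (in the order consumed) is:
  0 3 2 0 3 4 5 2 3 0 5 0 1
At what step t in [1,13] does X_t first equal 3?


1

t=0: X=2, d=0 → birth, X_1=3
t=1: X=3, d=3 → death, X_2=2
t=2: X=2, d=2 → birth, X_3=3
t=3: X=3, d=0 → birth, X_4=4
t=4: X=4, d=3 → death, X_5=3
t=5: X=3, d=4 → death, X_6=2
t=6: X=2, d=5 → hold, X_7=2
t=7: X=2, d=2 → birth, X_8=3
t=8: X=3, d=3 → death, X_9=2
t=9: X=2, d=0 → birth, X_10=3
t=10: X=3, d=5 → hold, X_11=3
t=11: X=3, d=0 → birth, X_12=4
t=12: X=4, d=1 → birth, X_13=5


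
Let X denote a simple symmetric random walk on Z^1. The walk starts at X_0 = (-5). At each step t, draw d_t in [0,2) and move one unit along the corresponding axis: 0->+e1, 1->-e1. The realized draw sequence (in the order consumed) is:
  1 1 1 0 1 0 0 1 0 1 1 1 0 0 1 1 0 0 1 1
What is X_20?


(-9)

t=0: X=(-5), d=1 → -e1, X_1=(-6)
t=1: X=(-6), d=1 → -e1, X_2=(-7)
t=2: X=(-7), d=1 → -e1, X_3=(-8)
t=3: X=(-8), d=0 → +e1, X_4=(-7)
t=4: X=(-7), d=1 → -e1, X_5=(-8)
t=5: X=(-8), d=0 → +e1, X_6=(-7)
t=6: X=(-7), d=0 → +e1, X_7=(-6)
t=7: X=(-6), d=1 → -e1, X_8=(-7)
t=8: X=(-7), d=0 → +e1, X_9=(-6)
t=9: X=(-6), d=1 → -e1, X_10=(-7)
t=10: X=(-7), d=1 → -e1, X_11=(-8)
t=11: X=(-8), d=1 → -e1, X_12=(-9)
t=12: X=(-9), d=0 → +e1, X_13=(-8)
t=13: X=(-8), d=0 → +e1, X_14=(-7)
t=14: X=(-7), d=1 → -e1, X_15=(-8)
t=15: X=(-8), d=1 → -e1, X_16=(-9)
t=16: X=(-9), d=0 → +e1, X_17=(-8)
t=17: X=(-8), d=0 → +e1, X_18=(-7)
t=18: X=(-7), d=1 → -e1, X_19=(-8)
t=19: X=(-8), d=1 → -e1, X_20=(-9)


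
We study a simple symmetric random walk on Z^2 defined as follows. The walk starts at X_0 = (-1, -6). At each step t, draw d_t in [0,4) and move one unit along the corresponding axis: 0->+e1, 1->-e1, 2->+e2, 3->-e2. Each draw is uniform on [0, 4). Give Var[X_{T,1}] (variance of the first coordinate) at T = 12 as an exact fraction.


Outcome values over d=0..3: [1, -1, 0, 0]
Σy = 0, Σy² = 2, M = 4
μ = 0/4 = 0,  σ² = 2/4 − (0)² = 1/2
Independent increments: Var[X_12] = 12·σ² = 12·(1/2) = 6

6


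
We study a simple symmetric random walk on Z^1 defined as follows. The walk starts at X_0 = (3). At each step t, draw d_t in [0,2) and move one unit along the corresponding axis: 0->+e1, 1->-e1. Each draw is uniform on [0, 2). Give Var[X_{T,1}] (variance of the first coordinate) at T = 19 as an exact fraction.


Outcome values over d=0..1: [1, -1]
Σy = 0, Σy² = 2, M = 2
μ = 0/2 = 0,  σ² = 2/2 − (0)² = 1
Independent increments: Var[X_19] = 19·σ² = 19·(1) = 19

19


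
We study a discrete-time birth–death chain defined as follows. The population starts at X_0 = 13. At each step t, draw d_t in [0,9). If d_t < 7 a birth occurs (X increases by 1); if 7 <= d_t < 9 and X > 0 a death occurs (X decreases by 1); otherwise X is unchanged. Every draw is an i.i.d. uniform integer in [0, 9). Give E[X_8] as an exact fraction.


157/9

X can drop by at most 1 per step and X_0 = 13 > T = 8, so X_t >= 13 − t >= 5 > 0 for every t <= 8: the floor at 0 (the 'and X > 0' condition) never binds. Hence X_8 = X_0 + Σ_{t<8} Y_t with i.i.d. increments Y_t = y(d_t) ∈ {+1, −1, 0}.
Outcome values over d=0..8: [1, 1, 1, 1, 1, 1, 1, -1, -1]
Σy = 5, Σy² = 9, M = 9
μ = 5/9 = 5/9,  σ² = 9/9 − (5/9)² = 56/81
E[X_8] = 13 + 8·(5/9) = 157/9


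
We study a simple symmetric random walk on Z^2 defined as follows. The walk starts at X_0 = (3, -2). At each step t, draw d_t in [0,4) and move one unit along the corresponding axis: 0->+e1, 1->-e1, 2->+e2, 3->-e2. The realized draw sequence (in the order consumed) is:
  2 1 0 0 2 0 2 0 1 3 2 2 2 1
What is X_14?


(4, 3)

t=0: X=(3, -2), d=2 → +e2, X_1=(3, -1)
t=1: X=(3, -1), d=1 → -e1, X_2=(2, -1)
t=2: X=(2, -1), d=0 → +e1, X_3=(3, -1)
t=3: X=(3, -1), d=0 → +e1, X_4=(4, -1)
t=4: X=(4, -1), d=2 → +e2, X_5=(4, 0)
t=5: X=(4, 0), d=0 → +e1, X_6=(5, 0)
t=6: X=(5, 0), d=2 → +e2, X_7=(5, 1)
t=7: X=(5, 1), d=0 → +e1, X_8=(6, 1)
t=8: X=(6, 1), d=1 → -e1, X_9=(5, 1)
t=9: X=(5, 1), d=3 → -e2, X_10=(5, 0)
t=10: X=(5, 0), d=2 → +e2, X_11=(5, 1)
t=11: X=(5, 1), d=2 → +e2, X_12=(5, 2)
t=12: X=(5, 2), d=2 → +e2, X_13=(5, 3)
t=13: X=(5, 3), d=1 → -e1, X_14=(4, 3)


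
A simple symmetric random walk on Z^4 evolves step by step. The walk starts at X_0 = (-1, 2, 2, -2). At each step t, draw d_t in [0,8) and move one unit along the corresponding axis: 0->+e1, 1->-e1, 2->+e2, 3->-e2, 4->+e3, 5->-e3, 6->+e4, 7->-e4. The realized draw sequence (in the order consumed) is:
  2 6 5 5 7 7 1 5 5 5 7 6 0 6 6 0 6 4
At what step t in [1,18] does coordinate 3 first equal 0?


t=0: X=(-1, 2, 2, -2), d=2 → +e2, X_1=(-1, 3, 2, -2)
t=1: X=(-1, 3, 2, -2), d=6 → +e4, X_2=(-1, 3, 2, -1)
t=2: X=(-1, 3, 2, -1), d=5 → -e3, X_3=(-1, 3, 1, -1)
t=3: X=(-1, 3, 1, -1), d=5 → -e3, X_4=(-1, 3, 0, -1)
t=4: X=(-1, 3, 0, -1), d=7 → -e4, X_5=(-1, 3, 0, -2)
t=5: X=(-1, 3, 0, -2), d=7 → -e4, X_6=(-1, 3, 0, -3)
t=6: X=(-1, 3, 0, -3), d=1 → -e1, X_7=(-2, 3, 0, -3)
t=7: X=(-2, 3, 0, -3), d=5 → -e3, X_8=(-2, 3, -1, -3)
t=8: X=(-2, 3, -1, -3), d=5 → -e3, X_9=(-2, 3, -2, -3)
t=9: X=(-2, 3, -2, -3), d=5 → -e3, X_10=(-2, 3, -3, -3)
t=10: X=(-2, 3, -3, -3), d=7 → -e4, X_11=(-2, 3, -3, -4)
t=11: X=(-2, 3, -3, -4), d=6 → +e4, X_12=(-2, 3, -3, -3)
t=12: X=(-2, 3, -3, -3), d=0 → +e1, X_13=(-1, 3, -3, -3)
t=13: X=(-1, 3, -3, -3), d=6 → +e4, X_14=(-1, 3, -3, -2)
t=14: X=(-1, 3, -3, -2), d=6 → +e4, X_15=(-1, 3, -3, -1)
t=15: X=(-1, 3, -3, -1), d=0 → +e1, X_16=(0, 3, -3, -1)
t=16: X=(0, 3, -3, -1), d=6 → +e4, X_17=(0, 3, -3, 0)
t=17: X=(0, 3, -3, 0), d=4 → +e3, X_18=(0, 3, -2, 0)

4


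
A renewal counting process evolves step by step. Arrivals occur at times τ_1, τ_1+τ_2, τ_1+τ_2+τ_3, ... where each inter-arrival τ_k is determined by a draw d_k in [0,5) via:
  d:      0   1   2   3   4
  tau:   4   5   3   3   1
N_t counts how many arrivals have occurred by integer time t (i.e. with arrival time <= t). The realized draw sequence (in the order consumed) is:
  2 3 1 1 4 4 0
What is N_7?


2

draw d_1=2: τ_1=3, arrival time A_1=3
draw d_2=3: τ_2=3, arrival time A_2=6
draw d_3=1: τ_3=5, arrival time A_3=11
draw d_4=1: τ_4=5, arrival time A_4=16
draw d_5=4: τ_5=1, arrival time A_5=17
draw d_6=4: τ_6=1, arrival time A_6=18
draw d_7=0: τ_7=4, arrival time A_7=22
N_t over t=0..7: 0:0 1:0 2:0 3:1 4:1 5:1 6:2 7:2


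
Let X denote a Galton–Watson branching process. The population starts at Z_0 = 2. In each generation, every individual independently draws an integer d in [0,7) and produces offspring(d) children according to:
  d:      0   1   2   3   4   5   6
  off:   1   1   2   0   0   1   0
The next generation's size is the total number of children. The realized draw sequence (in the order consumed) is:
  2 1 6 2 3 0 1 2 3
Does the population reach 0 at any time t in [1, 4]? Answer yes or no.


gen 0: Z_0=2, draws=[2, 1], offspring=[2, 1], Z_1=3
gen 1: Z_1=3, draws=[6, 2, 3], offspring=[0, 2, 0], Z_2=2
gen 2: Z_2=2, draws=[0, 1], offspring=[1, 1], Z_3=2
gen 3: Z_3=2, draws=[2, 3], offspring=[2, 0], Z_4=2

no


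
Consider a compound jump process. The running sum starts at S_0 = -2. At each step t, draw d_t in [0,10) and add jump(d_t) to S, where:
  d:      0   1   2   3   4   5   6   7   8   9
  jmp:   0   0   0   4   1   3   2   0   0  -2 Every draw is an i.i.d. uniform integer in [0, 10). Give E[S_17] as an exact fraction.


58/5

Outcome values over d=0..9: [0, 0, 0, 4, 1, 3, 2, 0, 0, -2]
Σy = 8, Σy² = 34, M = 10
μ = 8/10 = 4/5,  σ² = 34/10 − (4/5)² = 69/25
E[S_17] = -2 + 17·(4/5) = 58/5


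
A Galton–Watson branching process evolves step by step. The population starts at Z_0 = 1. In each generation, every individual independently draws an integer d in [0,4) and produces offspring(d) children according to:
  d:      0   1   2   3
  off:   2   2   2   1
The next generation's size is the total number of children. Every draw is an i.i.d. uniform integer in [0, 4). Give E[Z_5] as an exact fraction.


Outcome values over d=0..3: [2, 2, 2, 1]
Σy = 7, Σy² = 13, M = 4
μ = 7/4 = 7/4,  σ² = 13/4 − (7/4)² = 3/16
E[Z_0] = 1
E[Z_1] = 7/4·E[Z_0] = 7/4
E[Z_2] = 7/4·E[Z_1] = 49/16
E[Z_3] = 7/4·E[Z_2] = 343/64
E[Z_4] = 7/4·E[Z_3] = 2401/256
E[Z_5] = 7/4·E[Z_4] = 16807/1024

16807/1024


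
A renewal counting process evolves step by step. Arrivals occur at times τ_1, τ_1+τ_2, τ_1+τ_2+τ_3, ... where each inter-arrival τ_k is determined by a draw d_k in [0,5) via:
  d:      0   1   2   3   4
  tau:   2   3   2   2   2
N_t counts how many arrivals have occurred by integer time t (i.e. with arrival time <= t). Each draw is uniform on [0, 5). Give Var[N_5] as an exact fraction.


Inter-arrival values over d=0..4: [2, 3, 2, 2, 2]
Each d has probability 1/5, so the pmf of τ is: f(2) = 4/5, f(3) = 1/5
Let p_n(j) = P(N_n = j), with p_0 = [1]. Condition on τ_1: p_n(0) = P(τ > n), and for j >= 1, p_n(j) = Σ_{k<=n} f(k)·p_{n−k}(j−1)
p_1 = [1]  (j = 0)
p_2 = [1/5, 4/5]  (j = 0..1)
p_3 = [0, 1]  (j = 0..1)
p_4 = [0, 9/25, 16/25]  (j = 0..2)
p_5 = [0, 1/25, 24/25]  (j = 0..2)
E[N_5] = Σ j·p_5(j) = 49/25;  E[N_5²] = Σ j²·p_5(j) = 97/25
Var[N_5] = 97/25 − (49/25)² = 24/625

24/625


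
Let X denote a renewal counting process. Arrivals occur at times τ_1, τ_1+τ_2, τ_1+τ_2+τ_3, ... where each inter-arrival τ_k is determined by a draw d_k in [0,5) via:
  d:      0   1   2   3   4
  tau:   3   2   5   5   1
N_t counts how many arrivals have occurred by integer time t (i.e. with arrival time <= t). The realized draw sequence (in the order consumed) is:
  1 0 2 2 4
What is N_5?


2

draw d_1=1: τ_1=2, arrival time A_1=2
draw d_2=0: τ_2=3, arrival time A_2=5
draw d_3=2: τ_3=5, arrival time A_3=10
draw d_4=2: τ_4=5, arrival time A_4=15
draw d_5=4: τ_5=1, arrival time A_5=16
N_t over t=0..5: 0:0 1:0 2:1 3:1 4:1 5:2


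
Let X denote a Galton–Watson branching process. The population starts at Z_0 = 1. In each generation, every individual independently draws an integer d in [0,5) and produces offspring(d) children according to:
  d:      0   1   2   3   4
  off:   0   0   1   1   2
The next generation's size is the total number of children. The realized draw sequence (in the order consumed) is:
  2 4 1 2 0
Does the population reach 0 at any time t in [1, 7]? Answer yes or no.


yes

gen 0: Z_0=1, draws=[2], offspring=[1], Z_1=1
gen 1: Z_1=1, draws=[4], offspring=[2], Z_2=2
gen 2: Z_2=2, draws=[1, 2], offspring=[0, 1], Z_3=1
gen 3: Z_3=1, draws=[0], offspring=[0], Z_4=0
gen 4: Z_4=0, draws=[], offspring=[], Z_5=0
gen 5: Z_5=0, draws=[], offspring=[], Z_6=0
gen 6: Z_6=0, draws=[], offspring=[], Z_7=0


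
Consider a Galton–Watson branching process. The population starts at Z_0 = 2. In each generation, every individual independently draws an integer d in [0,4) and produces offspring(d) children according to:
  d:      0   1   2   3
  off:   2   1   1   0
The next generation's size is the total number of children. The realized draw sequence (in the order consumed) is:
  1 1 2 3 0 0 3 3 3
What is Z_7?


gen 0: Z_0=2, draws=[1, 1], offspring=[1, 1], Z_1=2
gen 1: Z_1=2, draws=[2, 3], offspring=[1, 0], Z_2=1
gen 2: Z_2=1, draws=[0], offspring=[2], Z_3=2
gen 3: Z_3=2, draws=[0, 3], offspring=[2, 0], Z_4=2
gen 4: Z_4=2, draws=[3, 3], offspring=[0, 0], Z_5=0
gen 5: Z_5=0, draws=[], offspring=[], Z_6=0
gen 6: Z_6=0, draws=[], offspring=[], Z_7=0

0


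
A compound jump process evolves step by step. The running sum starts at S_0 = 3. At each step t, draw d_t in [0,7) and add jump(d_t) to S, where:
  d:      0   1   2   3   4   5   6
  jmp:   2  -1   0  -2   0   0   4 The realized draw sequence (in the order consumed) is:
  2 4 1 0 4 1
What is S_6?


t=0: S=3, d=2, jump=0, S_1=3
t=1: S=3, d=4, jump=0, S_2=3
t=2: S=3, d=1, jump=-1, S_3=2
t=3: S=2, d=0, jump=2, S_4=4
t=4: S=4, d=4, jump=0, S_5=4
t=5: S=4, d=1, jump=-1, S_6=3

3


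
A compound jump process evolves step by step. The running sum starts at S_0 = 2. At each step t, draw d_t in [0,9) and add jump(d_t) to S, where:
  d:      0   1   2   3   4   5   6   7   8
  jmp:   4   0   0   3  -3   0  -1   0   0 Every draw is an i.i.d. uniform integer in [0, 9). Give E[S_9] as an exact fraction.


5

Outcome values over d=0..8: [4, 0, 0, 3, -3, 0, -1, 0, 0]
Σy = 3, Σy² = 35, M = 9
μ = 3/9 = 1/3,  σ² = 35/9 − (1/3)² = 34/9
E[S_9] = 2 + 9·(1/3) = 5


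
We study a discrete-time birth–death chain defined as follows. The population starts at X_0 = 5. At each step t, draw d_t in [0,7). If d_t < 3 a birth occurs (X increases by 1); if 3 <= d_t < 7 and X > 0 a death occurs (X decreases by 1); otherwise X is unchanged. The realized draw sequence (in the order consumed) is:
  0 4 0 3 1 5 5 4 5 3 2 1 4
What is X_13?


2

t=0: X=5, d=0 → birth, X_1=6
t=1: X=6, d=4 → death, X_2=5
t=2: X=5, d=0 → birth, X_3=6
t=3: X=6, d=3 → death, X_4=5
t=4: X=5, d=1 → birth, X_5=6
t=5: X=6, d=5 → death, X_6=5
t=6: X=5, d=5 → death, X_7=4
t=7: X=4, d=4 → death, X_8=3
t=8: X=3, d=5 → death, X_9=2
t=9: X=2, d=3 → death, X_10=1
t=10: X=1, d=2 → birth, X_11=2
t=11: X=2, d=1 → birth, X_12=3
t=12: X=3, d=4 → death, X_13=2


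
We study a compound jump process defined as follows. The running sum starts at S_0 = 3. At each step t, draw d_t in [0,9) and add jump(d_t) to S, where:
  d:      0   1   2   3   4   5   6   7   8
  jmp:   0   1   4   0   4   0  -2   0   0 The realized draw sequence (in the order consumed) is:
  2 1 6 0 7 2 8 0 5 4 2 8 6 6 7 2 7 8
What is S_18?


t=0: S=3, d=2, jump=4, S_1=7
t=1: S=7, d=1, jump=1, S_2=8
t=2: S=8, d=6, jump=-2, S_3=6
t=3: S=6, d=0, jump=0, S_4=6
t=4: S=6, d=7, jump=0, S_5=6
t=5: S=6, d=2, jump=4, S_6=10
t=6: S=10, d=8, jump=0, S_7=10
t=7: S=10, d=0, jump=0, S_8=10
t=8: S=10, d=5, jump=0, S_9=10
t=9: S=10, d=4, jump=4, S_10=14
t=10: S=14, d=2, jump=4, S_11=18
t=11: S=18, d=8, jump=0, S_12=18
t=12: S=18, d=6, jump=-2, S_13=16
t=13: S=16, d=6, jump=-2, S_14=14
t=14: S=14, d=7, jump=0, S_15=14
t=15: S=14, d=2, jump=4, S_16=18
t=16: S=18, d=7, jump=0, S_17=18
t=17: S=18, d=8, jump=0, S_18=18

18


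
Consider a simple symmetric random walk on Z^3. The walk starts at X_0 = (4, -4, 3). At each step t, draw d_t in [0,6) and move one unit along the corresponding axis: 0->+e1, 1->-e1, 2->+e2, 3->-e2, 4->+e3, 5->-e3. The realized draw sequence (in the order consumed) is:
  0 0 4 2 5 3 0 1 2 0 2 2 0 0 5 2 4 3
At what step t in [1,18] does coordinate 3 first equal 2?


15

t=0: X=(4, -4, 3), d=0 → +e1, X_1=(5, -4, 3)
t=1: X=(5, -4, 3), d=0 → +e1, X_2=(6, -4, 3)
t=2: X=(6, -4, 3), d=4 → +e3, X_3=(6, -4, 4)
t=3: X=(6, -4, 4), d=2 → +e2, X_4=(6, -3, 4)
t=4: X=(6, -3, 4), d=5 → -e3, X_5=(6, -3, 3)
t=5: X=(6, -3, 3), d=3 → -e2, X_6=(6, -4, 3)
t=6: X=(6, -4, 3), d=0 → +e1, X_7=(7, -4, 3)
t=7: X=(7, -4, 3), d=1 → -e1, X_8=(6, -4, 3)
t=8: X=(6, -4, 3), d=2 → +e2, X_9=(6, -3, 3)
t=9: X=(6, -3, 3), d=0 → +e1, X_10=(7, -3, 3)
t=10: X=(7, -3, 3), d=2 → +e2, X_11=(7, -2, 3)
t=11: X=(7, -2, 3), d=2 → +e2, X_12=(7, -1, 3)
t=12: X=(7, -1, 3), d=0 → +e1, X_13=(8, -1, 3)
t=13: X=(8, -1, 3), d=0 → +e1, X_14=(9, -1, 3)
t=14: X=(9, -1, 3), d=5 → -e3, X_15=(9, -1, 2)
t=15: X=(9, -1, 2), d=2 → +e2, X_16=(9, 0, 2)
t=16: X=(9, 0, 2), d=4 → +e3, X_17=(9, 0, 3)
t=17: X=(9, 0, 3), d=3 → -e2, X_18=(9, -1, 3)
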